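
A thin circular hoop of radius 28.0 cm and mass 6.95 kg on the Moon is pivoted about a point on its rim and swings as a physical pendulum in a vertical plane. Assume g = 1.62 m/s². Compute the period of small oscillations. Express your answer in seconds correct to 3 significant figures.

3.69 s

I_cm = mr² = 0.5449 kg·m². The pivot is at distance d = 0.280 m from the centre of mass.
By the parallel-axis theorem, I = I_cm + md² = 0.5449 + 0.5449 = 1.090 kg·m².
T = 2π√(I/(mgd)) = 2π√(1.090/(6.95 × 1.62 × 0.280)) = 3.69 s.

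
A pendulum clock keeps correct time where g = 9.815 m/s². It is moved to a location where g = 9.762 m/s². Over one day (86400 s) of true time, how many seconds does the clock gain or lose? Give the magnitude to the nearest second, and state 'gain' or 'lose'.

The clock's period scales as T ∝ 1/√g, so T'/T = √(9.815/9.762) = 1.00271.
In 86400 s of true time the clock registers 86400/1.00271 = 86166.4 s, so it loses 234 s.

lose 234 s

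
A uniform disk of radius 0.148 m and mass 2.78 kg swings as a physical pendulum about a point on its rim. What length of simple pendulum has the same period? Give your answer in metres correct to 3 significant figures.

0.222 m

The equivalent simple-pendulum length is L_eq = I/(md), where I is about the pivot and d = 0.1480 m.
I_cm = ½mR² = 0.03045 kg·m², so I = I_cm + md² = 0.03045 + 0.06089 = 0.09134 kg·m².
L_eq = 0.09134/(2.78 × 0.1480) = 0.222 m.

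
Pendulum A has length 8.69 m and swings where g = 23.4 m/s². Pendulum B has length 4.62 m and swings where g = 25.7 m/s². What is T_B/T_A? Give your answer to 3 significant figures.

0.696

T = 2π√(L/g), so T_B/T_A = √((L_B/g_B)/(L_A/g_A)) = √((4.62/25.7)/(8.69/23.4)) = 0.696.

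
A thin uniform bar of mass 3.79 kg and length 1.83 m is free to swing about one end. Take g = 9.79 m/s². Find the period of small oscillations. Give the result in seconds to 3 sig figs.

2.22 s

For a physical pendulum T = 2π√(I/(mgd)), with d = 0.9150 m from pivot to centre of mass.
I_cm = mL²/12 = 3.79 × 1.83²/12 = 1.058 kg·m²; I = I_cm + md² = 1.058 + 3.79 × 0.9150² = 4.231 kg·m².
T = 2π√(4.231/(3.79 × 9.79 × 0.9150)) = 2.22 s.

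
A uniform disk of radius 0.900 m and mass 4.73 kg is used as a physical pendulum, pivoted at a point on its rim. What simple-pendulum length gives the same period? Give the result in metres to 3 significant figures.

1.35 m

The equivalent simple-pendulum length is L_eq = I/(md), where I is about the pivot and d = 0.9000 m.
I_cm = ½mR² = 1.916 kg·m², so I = I_cm + md² = 1.916 + 3.831 = 5.747 kg·m².
L_eq = 5.747/(4.73 × 0.9000) = 1.35 m.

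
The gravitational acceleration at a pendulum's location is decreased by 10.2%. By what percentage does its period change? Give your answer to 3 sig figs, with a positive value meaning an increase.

5.53%

T ∝ 1/√g, so T'/T = 1/√(0.8980) = 1.055.
Percentage change in T = (1.055 − 1) × 100% = 5.53%.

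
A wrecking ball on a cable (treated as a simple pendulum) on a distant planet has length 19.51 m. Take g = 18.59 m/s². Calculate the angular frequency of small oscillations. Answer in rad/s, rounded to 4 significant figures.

ω = √(g/L) = √(18.59/19.51) = 0.9761 rad/s.

0.9761 rad/s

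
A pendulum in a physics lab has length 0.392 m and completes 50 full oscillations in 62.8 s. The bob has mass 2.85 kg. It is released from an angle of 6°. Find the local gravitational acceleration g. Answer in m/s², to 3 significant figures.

T = 62.8/50 = 1.256 s.
From T = 2π√(L/g), g = 4π²L/T² = 4π² × 0.392/1.256² = 9.81 m/s².

9.81 m/s²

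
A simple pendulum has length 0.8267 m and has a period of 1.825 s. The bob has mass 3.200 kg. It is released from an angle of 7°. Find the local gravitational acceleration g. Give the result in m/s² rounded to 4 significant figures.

From T = 2π√(L/g), g = 4π²L/T² = 4π² × 0.8267/1.8250² = 9.799 m/s².

9.799 m/s²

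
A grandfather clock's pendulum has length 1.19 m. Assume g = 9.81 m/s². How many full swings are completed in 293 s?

133

T = 2π√(L/g) = 2π√(1.19/9.81) = 2.188 s.
Number of complete oscillations = ⌊293/2.188⌋ = ⌊133.9⌋ = 133.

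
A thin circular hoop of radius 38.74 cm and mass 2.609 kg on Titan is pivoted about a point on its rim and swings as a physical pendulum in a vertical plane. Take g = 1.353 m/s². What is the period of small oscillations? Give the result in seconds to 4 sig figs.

4.755 s

I_cm = mr² = 0.39156 kg·m². The pivot is at distance d = 0.3874 m from the centre of mass.
By the parallel-axis theorem, I = I_cm + md² = 0.39156 + 0.39156 = 0.78311 kg·m².
T = 2π√(I/(mgd)) = 2π√(0.78311/(2.609 × 1.353 × 0.3874)) = 4.755 s.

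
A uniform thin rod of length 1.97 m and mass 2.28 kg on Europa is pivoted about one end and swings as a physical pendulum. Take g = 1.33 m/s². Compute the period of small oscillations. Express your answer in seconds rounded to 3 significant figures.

6.24 s

For a physical pendulum T = 2π√(I/(mgd)), with d = 0.9850 m from pivot to centre of mass.
I_cm = mL²/12 = 2.28 × 1.97²/12 = 0.7374 kg·m²; I = I_cm + md² = 0.7374 + 2.28 × 0.9850² = 2.949 kg·m².
T = 2π√(2.949/(2.28 × 1.33 × 0.9850)) = 6.24 s.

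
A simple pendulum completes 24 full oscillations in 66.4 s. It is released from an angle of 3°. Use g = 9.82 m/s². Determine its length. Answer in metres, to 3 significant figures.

1.90 m

T = 66.4/24 = 2.767 s.
From T = 2π√(L/g), L = gT²/(4π²) = 9.82 × 2.767²/(4π²) = 1.90 m.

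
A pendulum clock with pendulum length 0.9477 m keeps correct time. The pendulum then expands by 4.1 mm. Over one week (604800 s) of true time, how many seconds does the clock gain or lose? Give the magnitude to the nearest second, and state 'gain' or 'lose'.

T ∝ √L, so T'/T = √(0.95180/0.9477) = 1.00216.
In 604800 s of true time the clock registers 604800/1.00216 = 603496.0 s, so it loses 1304 s.

lose 1304 s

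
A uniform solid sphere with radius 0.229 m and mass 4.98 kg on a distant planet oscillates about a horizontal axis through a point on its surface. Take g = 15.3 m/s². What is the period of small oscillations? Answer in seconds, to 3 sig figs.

I_cm = (2/5)mr² = 0.1045 kg·m². The pivot is at distance d = 0.229 m from the centre of mass.
By the parallel-axis theorem, I = I_cm + md² = 0.1045 + 0.2612 = 0.3656 kg·m².
T = 2π√(I/(mgd)) = 2π√(0.3656/(4.98 × 15.3 × 0.229)) = 0.910 s.

0.910 s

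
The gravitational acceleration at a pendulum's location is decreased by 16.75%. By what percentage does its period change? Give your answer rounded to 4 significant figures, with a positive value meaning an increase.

9.599%

T ∝ 1/√g, so T'/T = 1/√(0.83250) = 1.0960.
Percentage change in T = (1.0960 − 1) × 100% = 9.599%.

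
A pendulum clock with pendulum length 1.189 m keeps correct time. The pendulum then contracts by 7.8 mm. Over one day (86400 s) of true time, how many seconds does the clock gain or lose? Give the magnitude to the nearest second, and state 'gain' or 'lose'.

T ∝ √L, so T'/T = √(1.18120/1.189) = 0.996715.
In 86400 s of true time the clock registers 86400/0.996715 = 86684.8 s, so it gains 285 s.

gain 285 s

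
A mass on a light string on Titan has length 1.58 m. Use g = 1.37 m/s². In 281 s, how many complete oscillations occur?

41

T = 2π√(L/g) = 2π√(1.58/1.37) = 6.748 s.
Number of complete oscillations = ⌊281/6.748⌋ = ⌊41.64⌋ = 41.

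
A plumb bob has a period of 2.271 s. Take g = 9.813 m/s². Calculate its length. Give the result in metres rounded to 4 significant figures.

1.282 m

From T = 2π√(L/g), L = gT²/(4π²) = 9.813 × 2.2710²/(4π²) = 1.282 m.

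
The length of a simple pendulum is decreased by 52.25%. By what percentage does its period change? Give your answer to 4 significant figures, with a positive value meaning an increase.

T ∝ √L, so T'/T = √(0.47750) = 0.69101.
Percentage change in T = (0.69101 − 1) × 100% = -30.90%.

-30.90%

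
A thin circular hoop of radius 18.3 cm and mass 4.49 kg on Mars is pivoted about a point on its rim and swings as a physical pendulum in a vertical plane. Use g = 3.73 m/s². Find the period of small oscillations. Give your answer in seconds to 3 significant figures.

1.97 s

I_cm = mr² = 0.1504 kg·m². The pivot is at distance d = 0.183 m from the centre of mass.
By the parallel-axis theorem, I = I_cm + md² = 0.1504 + 0.1504 = 0.3007 kg·m².
T = 2π√(I/(mgd)) = 2π√(0.3007/(4.49 × 3.73 × 0.183)) = 1.97 s.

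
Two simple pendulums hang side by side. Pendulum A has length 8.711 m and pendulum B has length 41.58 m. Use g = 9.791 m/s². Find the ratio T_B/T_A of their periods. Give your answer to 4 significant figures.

T ∝ √L, so T_B/T_A = √(L_B/L_A) = √(41.58/8.711) = 2.185.

2.185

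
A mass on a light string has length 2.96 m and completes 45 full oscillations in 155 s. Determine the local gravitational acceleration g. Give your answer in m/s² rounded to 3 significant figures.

9.85 m/s²

T = 155/45 = 3.444 s.
From T = 2π√(L/g), g = 4π²L/T² = 4π² × 2.96/3.444² = 9.85 m/s².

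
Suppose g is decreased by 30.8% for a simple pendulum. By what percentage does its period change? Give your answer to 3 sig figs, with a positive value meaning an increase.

T ∝ 1/√g, so T'/T = 1/√(0.6920) = 1.202.
Percentage change in T = (1.202 − 1) × 100% = 20.2%.

20.2%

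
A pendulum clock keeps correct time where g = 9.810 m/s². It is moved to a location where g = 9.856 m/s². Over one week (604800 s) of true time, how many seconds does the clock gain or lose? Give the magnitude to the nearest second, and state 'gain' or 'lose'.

gain 1416 s

The clock's period scales as T ∝ 1/√g, so T'/T = √(9.810/9.856) = 0.997664.
In 604800 s of true time the clock registers 604800/0.997664 = 606216.3 s, so it gains 1416 s.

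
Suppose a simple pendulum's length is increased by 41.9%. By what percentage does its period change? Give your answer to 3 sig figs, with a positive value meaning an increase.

T ∝ √L, so T'/T = √(1.419) = 1.191.
Percentage change in T = (1.191 − 1) × 100% = 19.1%.

19.1%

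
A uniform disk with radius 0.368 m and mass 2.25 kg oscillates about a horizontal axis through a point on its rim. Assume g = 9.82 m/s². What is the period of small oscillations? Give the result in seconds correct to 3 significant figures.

I_cm = ½mr² = 0.1524 kg·m². The pivot is at distance d = 0.368 m from the centre of mass.
By the parallel-axis theorem, I = I_cm + md² = 0.1524 + 0.3047 = 0.4571 kg·m².
T = 2π√(I/(mgd)) = 2π√(0.4571/(2.25 × 9.82 × 0.368)) = 1.49 s.

1.49 s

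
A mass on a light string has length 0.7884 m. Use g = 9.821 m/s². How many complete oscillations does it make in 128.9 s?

T = 2π√(L/g) = 2π√(0.7884/9.821) = 1.7802 s.
Number of complete oscillations = ⌊128.9/1.7802⌋ = ⌊72.407⌋ = 72.

72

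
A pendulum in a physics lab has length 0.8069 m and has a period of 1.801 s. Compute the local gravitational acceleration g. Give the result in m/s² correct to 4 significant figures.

9.821 m/s²

From T = 2π√(L/g), g = 4π²L/T² = 4π² × 0.8069/1.8010² = 9.821 m/s².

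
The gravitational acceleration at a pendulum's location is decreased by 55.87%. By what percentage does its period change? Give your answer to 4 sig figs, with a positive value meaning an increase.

T ∝ 1/√g, so T'/T = 1/√(0.44130) = 1.5053.
Percentage change in T = (1.5053 − 1) × 100% = 50.53%.

50.53%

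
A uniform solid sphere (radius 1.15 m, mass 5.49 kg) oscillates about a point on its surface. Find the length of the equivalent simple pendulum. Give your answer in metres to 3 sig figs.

The equivalent simple-pendulum length is L_eq = I/(md), where I is about the pivot and d = 1.150 m.
I_cm = (2/5)mR² = 2.904 kg·m², so I = I_cm + md² = 2.904 + 7.261 = 10.16 kg·m².
L_eq = 10.16/(5.49 × 1.150) = 1.61 m.

1.61 m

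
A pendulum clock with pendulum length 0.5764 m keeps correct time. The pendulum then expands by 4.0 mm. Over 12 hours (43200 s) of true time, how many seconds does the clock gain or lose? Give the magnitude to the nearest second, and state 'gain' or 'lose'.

lose 149 s

T ∝ √L, so T'/T = √(0.58040/0.5764) = 1.00346.
In 43200 s of true time the clock registers 43200/1.00346 = 43050.9 s, so it loses 149 s.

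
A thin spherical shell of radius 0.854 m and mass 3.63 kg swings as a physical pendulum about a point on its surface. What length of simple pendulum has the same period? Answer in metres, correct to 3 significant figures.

1.42 m

The equivalent simple-pendulum length is L_eq = I/(md), where I is about the pivot and d = 0.8540 m.
I_cm = (2/3)mR² = 1.765 kg·m², so I = I_cm + md² = 1.765 + 2.647 = 4.412 kg·m².
L_eq = 4.412/(3.63 × 0.8540) = 1.42 m.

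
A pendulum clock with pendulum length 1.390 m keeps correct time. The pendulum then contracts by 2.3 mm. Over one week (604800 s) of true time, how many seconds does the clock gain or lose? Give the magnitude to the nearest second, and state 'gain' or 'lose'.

T ∝ √L, so T'/T = √(1.38770/1.390) = 0.999172.
In 604800 s of true time the clock registers 604800/0.999172 = 605301.0 s, so it gains 501 s.

gain 501 s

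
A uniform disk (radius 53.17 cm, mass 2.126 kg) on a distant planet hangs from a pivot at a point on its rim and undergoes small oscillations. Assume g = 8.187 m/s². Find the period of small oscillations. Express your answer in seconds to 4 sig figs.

1.961 s

I_cm = ½mr² = 0.30052 kg·m². The pivot is at distance d = 0.5317 m from the centre of mass.
By the parallel-axis theorem, I = I_cm + md² = 0.30052 + 0.60103 = 0.90155 kg·m².
T = 2π√(I/(mgd)) = 2π√(0.90155/(2.126 × 8.187 × 0.5317)) = 1.961 s.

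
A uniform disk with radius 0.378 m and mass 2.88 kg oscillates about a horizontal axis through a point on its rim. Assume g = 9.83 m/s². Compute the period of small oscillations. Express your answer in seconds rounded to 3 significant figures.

I_cm = ½mr² = 0.2058 kg·m². The pivot is at distance d = 0.378 m from the centre of mass.
By the parallel-axis theorem, I = I_cm + md² = 0.2058 + 0.4115 = 0.6173 kg·m².
T = 2π√(I/(mgd)) = 2π√(0.6173/(2.88 × 9.83 × 0.378)) = 1.51 s.

1.51 s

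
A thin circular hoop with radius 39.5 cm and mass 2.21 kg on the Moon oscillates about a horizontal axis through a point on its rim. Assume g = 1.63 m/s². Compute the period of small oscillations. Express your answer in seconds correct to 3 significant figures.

I_cm = mr² = 0.3448 kg·m². The pivot is at distance d = 0.395 m from the centre of mass.
By the parallel-axis theorem, I = I_cm + md² = 0.3448 + 0.3448 = 0.6896 kg·m².
T = 2π√(I/(mgd)) = 2π√(0.6896/(2.21 × 1.63 × 0.395)) = 4.37 s.

4.37 s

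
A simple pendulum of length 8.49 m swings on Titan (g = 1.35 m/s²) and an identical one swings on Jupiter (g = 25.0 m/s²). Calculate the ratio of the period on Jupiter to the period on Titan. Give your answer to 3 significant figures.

T ∝ 1/√g, so T₂/T₁ = √(g₁/g₂) = √(1.35/25.0) = 0.232.

0.232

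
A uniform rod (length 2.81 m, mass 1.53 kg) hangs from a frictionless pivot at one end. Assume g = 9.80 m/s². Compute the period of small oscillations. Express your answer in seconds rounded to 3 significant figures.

2.75 s

For a physical pendulum T = 2π√(I/(mgd)), with d = 1.405 m from pivot to centre of mass.
I_cm = mL²/12 = 1.53 × 2.81²/12 = 1.007 kg·m²; I = I_cm + md² = 1.007 + 1.53 × 1.405² = 4.027 kg·m².
T = 2π√(4.027/(1.53 × 9.80 × 1.405)) = 2.75 s.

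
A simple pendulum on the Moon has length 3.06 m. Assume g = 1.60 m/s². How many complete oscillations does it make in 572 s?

65

T = 2π√(L/g) = 2π√(3.06/1.60) = 8.689 s.
Number of complete oscillations = ⌊572/8.689⌋ = ⌊65.83⌋ = 65.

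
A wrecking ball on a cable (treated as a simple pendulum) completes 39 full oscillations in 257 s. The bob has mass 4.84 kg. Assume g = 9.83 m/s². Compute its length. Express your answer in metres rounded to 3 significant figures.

T = 257/39 = 6.590 s.
From T = 2π√(L/g), L = gT²/(4π²) = 9.83 × 6.590²/(4π²) = 10.8 m.

10.8 m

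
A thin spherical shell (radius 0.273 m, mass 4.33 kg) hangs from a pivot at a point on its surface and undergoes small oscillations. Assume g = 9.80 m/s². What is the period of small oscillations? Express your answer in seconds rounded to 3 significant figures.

I_cm = (2/3)mr² = 0.2151 kg·m². The pivot is at distance d = 0.273 m from the centre of mass.
By the parallel-axis theorem, I = I_cm + md² = 0.2151 + 0.3227 = 0.5379 kg·m².
T = 2π√(I/(mgd)) = 2π√(0.5379/(4.33 × 9.80 × 0.273)) = 1.35 s.

1.35 s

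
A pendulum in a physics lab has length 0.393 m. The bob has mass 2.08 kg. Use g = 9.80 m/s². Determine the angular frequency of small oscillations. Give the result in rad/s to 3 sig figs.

4.99 rad/s

ω = √(g/L) = √(9.80/0.393) = 4.99 rad/s.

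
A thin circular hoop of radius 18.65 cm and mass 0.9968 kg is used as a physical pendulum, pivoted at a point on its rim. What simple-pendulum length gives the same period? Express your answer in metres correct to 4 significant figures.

The equivalent simple-pendulum length is L_eq = I/(md), where I is about the pivot and d = 0.18650 m.
I_cm = mR² = 0.034671 kg·m², so I = I_cm + md² = 0.034671 + 0.034671 = 0.069342 kg·m².
L_eq = 0.069342/(0.9968 × 0.18650) = 0.3730 m.

0.3730 m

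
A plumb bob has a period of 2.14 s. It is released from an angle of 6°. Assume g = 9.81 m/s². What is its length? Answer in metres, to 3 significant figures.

1.14 m

From T = 2π√(L/g), L = gT²/(4π²) = 9.81 × 2.140²/(4π²) = 1.14 m.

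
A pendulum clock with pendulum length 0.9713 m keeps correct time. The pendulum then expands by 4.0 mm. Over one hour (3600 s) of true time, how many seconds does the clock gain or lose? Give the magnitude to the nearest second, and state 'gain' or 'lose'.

T ∝ √L, so T'/T = √(0.97530/0.9713) = 1.00206.
In 3600 s of true time the clock registers 3600/1.00206 = 3592.6 s, so it loses 7 s.

lose 7 s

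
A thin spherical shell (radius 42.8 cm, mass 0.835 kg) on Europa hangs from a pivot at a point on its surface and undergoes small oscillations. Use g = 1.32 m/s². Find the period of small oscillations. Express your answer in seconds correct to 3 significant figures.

4.62 s

I_cm = (2/3)mr² = 0.1020 kg·m². The pivot is at distance d = 0.428 m from the centre of mass.
By the parallel-axis theorem, I = I_cm + md² = 0.1020 + 0.1530 = 0.2549 kg·m².
T = 2π√(I/(mgd)) = 2π√(0.2549/(0.835 × 1.32 × 0.428)) = 4.62 s.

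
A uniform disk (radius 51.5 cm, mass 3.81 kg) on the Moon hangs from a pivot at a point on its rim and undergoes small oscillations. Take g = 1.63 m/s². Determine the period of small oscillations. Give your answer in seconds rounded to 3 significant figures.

I_cm = ½mr² = 0.5053 kg·m². The pivot is at distance d = 0.515 m from the centre of mass.
By the parallel-axis theorem, I = I_cm + md² = 0.5053 + 1.011 = 1.516 kg·m².
T = 2π√(I/(mgd)) = 2π√(1.516/(3.81 × 1.63 × 0.515)) = 4.33 s.

4.33 s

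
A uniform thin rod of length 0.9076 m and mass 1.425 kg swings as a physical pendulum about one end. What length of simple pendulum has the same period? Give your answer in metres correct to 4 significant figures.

0.6051 m

The equivalent simple-pendulum length is L_eq = I/(md), where I is about the pivot and d = 0.45380 m.
I_cm = (1/12)mL² = 0.097819 kg·m², so I = I_cm + md² = 0.097819 + 0.29346 = 0.39128 kg·m².
L_eq = 0.39128/(1.425 × 0.45380) = 0.6051 m.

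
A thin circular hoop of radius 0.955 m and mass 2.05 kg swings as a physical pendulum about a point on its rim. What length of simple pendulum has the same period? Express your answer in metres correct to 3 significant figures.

1.91 m

The equivalent simple-pendulum length is L_eq = I/(md), where I is about the pivot and d = 0.9550 m.
I_cm = mR² = 1.870 kg·m², so I = I_cm + md² = 1.870 + 1.870 = 3.739 kg·m².
L_eq = 3.739/(2.05 × 0.9550) = 1.91 m.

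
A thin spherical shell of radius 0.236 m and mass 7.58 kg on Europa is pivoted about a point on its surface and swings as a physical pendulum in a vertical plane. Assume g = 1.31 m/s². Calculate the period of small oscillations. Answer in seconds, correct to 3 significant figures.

I_cm = (2/3)mr² = 0.2815 kg·m². The pivot is at distance d = 0.236 m from the centre of mass.
By the parallel-axis theorem, I = I_cm + md² = 0.2815 + 0.4222 = 0.7036 kg·m².
T = 2π√(I/(mgd)) = 2π√(0.7036/(7.58 × 1.31 × 0.236)) = 3.44 s.

3.44 s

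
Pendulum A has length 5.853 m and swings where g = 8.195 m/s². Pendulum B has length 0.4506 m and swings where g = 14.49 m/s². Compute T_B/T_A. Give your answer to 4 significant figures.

0.2087

T = 2π√(L/g), so T_B/T_A = √((L_B/g_B)/(L_A/g_A)) = √((0.4506/14.49)/(5.853/8.195)) = 0.2087.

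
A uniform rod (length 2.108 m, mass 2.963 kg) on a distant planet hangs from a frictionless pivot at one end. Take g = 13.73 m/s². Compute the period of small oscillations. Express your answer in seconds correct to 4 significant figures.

For a physical pendulum T = 2π√(I/(mgd)), with d = 1.0540 m from pivot to centre of mass.
I_cm = mL²/12 = 2.963 × 2.108²/12 = 1.0972 kg·m²; I = I_cm + md² = 1.0972 + 2.963 × 1.0540² = 4.3889 kg·m².
T = 2π√(4.3889/(2.963 × 13.73 × 1.0540)) = 2.010 s.

2.010 s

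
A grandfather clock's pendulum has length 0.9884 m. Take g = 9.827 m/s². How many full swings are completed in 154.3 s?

77

T = 2π√(L/g) = 2π√(0.9884/9.827) = 1.9927 s.
Number of complete oscillations = ⌊154.3/1.9927⌋ = ⌊77.434⌋ = 77.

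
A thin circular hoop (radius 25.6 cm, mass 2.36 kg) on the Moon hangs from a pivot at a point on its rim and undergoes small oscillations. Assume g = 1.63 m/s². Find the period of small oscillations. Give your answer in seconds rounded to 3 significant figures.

3.52 s

I_cm = mr² = 0.1547 kg·m². The pivot is at distance d = 0.256 m from the centre of mass.
By the parallel-axis theorem, I = I_cm + md² = 0.1547 + 0.1547 = 0.3093 kg·m².
T = 2π√(I/(mgd)) = 2π√(0.3093/(2.36 × 1.63 × 0.256)) = 3.52 s.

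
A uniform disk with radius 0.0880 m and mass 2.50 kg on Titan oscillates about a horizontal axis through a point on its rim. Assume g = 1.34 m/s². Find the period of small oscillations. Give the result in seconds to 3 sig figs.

1.97 s

I_cm = ½mr² = 0.009680 kg·m². The pivot is at distance d = 0.0880 m from the centre of mass.
By the parallel-axis theorem, I = I_cm + md² = 0.009680 + 0.01936 = 0.02904 kg·m².
T = 2π√(I/(mgd)) = 2π√(0.02904/(2.50 × 1.34 × 0.0880)) = 1.97 s.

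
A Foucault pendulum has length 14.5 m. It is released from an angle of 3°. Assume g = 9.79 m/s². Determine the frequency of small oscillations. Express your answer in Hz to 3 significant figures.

T = 2π√(L/g) = 2π√(14.5/9.79) = 7.647 s, so f = 1/T = 0.131 Hz.

0.131 Hz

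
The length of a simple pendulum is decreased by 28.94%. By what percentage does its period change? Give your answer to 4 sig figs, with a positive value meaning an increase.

T ∝ √L, so T'/T = √(0.71060) = 0.84297.
Percentage change in T = (0.84297 − 1) × 100% = -15.70%.

-15.70%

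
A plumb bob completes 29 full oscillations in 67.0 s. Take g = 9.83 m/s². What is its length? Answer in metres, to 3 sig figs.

T = 67.0/29 = 2.310 s.
From T = 2π√(L/g), L = gT²/(4π²) = 9.83 × 2.310²/(4π²) = 1.33 m.

1.33 m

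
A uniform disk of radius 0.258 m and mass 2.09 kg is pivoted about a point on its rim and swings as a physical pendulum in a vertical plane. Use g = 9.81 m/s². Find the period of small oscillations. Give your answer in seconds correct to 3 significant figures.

I_cm = ½mr² = 0.06956 kg·m². The pivot is at distance d = 0.258 m from the centre of mass.
By the parallel-axis theorem, I = I_cm + md² = 0.06956 + 0.1391 = 0.2087 kg·m².
T = 2π√(I/(mgd)) = 2π√(0.2087/(2.09 × 9.81 × 0.258)) = 1.25 s.

1.25 s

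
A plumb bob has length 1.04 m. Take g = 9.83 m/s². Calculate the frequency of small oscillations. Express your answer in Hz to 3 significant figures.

T = 2π√(L/g) = 2π√(1.04/9.83) = 2.044 s, so f = 1/T = 0.489 Hz.

0.489 Hz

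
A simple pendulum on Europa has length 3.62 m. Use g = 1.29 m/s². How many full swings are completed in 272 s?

25

T = 2π√(L/g) = 2π√(3.62/1.29) = 10.53 s.
Number of complete oscillations = ⌊272/10.53⌋ = ⌊25.84⌋ = 25.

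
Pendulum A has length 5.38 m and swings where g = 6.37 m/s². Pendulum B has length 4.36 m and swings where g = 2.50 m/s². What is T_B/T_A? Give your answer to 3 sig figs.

T = 2π√(L/g), so T_B/T_A = √((L_B/g_B)/(L_A/g_A)) = √((4.36/2.50)/(5.38/6.37)) = 1.44.

1.44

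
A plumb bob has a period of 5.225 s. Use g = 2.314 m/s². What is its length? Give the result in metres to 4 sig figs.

From T = 2π√(L/g), L = gT²/(4π²) = 2.314 × 5.2250²/(4π²) = 1.600 m.

1.600 m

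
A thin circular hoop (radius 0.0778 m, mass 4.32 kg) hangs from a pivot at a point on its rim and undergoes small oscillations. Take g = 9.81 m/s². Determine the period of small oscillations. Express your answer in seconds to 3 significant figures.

0.791 s

I_cm = mr² = 0.02615 kg·m². The pivot is at distance d = 0.0778 m from the centre of mass.
By the parallel-axis theorem, I = I_cm + md² = 0.02615 + 0.02615 = 0.05230 kg·m².
T = 2π√(I/(mgd)) = 2π√(0.05230/(4.32 × 9.81 × 0.0778)) = 0.791 s.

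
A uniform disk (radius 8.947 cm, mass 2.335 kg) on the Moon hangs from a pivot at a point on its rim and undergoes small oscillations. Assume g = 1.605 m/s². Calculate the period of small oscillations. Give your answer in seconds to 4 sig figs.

1.817 s

I_cm = ½mr² = 0.0093457 kg·m². The pivot is at distance d = 0.08947 m from the centre of mass.
By the parallel-axis theorem, I = I_cm + md² = 0.0093457 + 0.018691 = 0.028037 kg·m².
T = 2π√(I/(mgd)) = 2π√(0.028037/(2.335 × 1.605 × 0.08947)) = 1.817 s.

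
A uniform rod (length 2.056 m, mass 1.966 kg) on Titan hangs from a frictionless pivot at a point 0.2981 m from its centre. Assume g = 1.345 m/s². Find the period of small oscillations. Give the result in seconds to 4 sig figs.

For a physical pendulum T = 2π√(I/(mgd)), with d = 0.29810 m from pivot to centre of mass.
I_cm = mL²/12 = 1.966 × 2.056²/12 = 0.69255 kg·m²; I = I_cm + md² = 0.69255 + 1.966 × 0.29810² = 0.86725 kg·m².
T = 2π√(0.86725/(1.966 × 1.345 × 0.29810)) = 6.591 s.

6.591 s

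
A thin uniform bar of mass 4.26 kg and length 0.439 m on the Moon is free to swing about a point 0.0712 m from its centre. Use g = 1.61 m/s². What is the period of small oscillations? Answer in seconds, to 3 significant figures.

For a physical pendulum T = 2π√(I/(mgd)), with d = 0.07120 m from pivot to centre of mass.
I_cm = mL²/12 = 4.26 × 0.439²/12 = 0.06842 kg·m²; I = I_cm + md² = 0.06842 + 4.26 × 0.07120² = 0.09001 kg·m².
T = 2π√(0.09001/(4.26 × 1.61 × 0.07120)) = 2.70 s.

2.70 s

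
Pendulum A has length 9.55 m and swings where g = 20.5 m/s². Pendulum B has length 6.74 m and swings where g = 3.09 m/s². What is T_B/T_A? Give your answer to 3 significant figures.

2.16

T = 2π√(L/g), so T_B/T_A = √((L_B/g_B)/(L_A/g_A)) = √((6.74/3.09)/(9.55/20.5)) = 2.16.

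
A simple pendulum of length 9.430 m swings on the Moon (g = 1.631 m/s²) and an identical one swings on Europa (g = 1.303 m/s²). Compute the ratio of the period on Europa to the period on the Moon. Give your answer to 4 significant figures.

T ∝ 1/√g, so T₂/T₁ = √(g₁/g₂) = √(1.631/1.303) = 1.119.

1.119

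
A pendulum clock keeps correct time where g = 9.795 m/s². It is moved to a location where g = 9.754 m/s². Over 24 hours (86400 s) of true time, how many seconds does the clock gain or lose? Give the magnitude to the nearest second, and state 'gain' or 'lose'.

The clock's period scales as T ∝ 1/√g, so T'/T = √(9.795/9.754) = 1.00210.
In 86400 s of true time the clock registers 86400/1.00210 = 86219.0 s, so it loses 181 s.

lose 181 s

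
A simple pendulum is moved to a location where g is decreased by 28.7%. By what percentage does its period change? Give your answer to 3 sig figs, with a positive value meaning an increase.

18.4%

T ∝ 1/√g, so T'/T = 1/√(0.7130) = 1.184.
Percentage change in T = (1.184 − 1) × 100% = 18.4%.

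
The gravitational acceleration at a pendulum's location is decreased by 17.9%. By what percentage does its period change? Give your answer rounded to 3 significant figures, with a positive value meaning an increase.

10.4%

T ∝ 1/√g, so T'/T = 1/√(0.8210) = 1.104.
Percentage change in T = (1.104 − 1) × 100% = 10.4%.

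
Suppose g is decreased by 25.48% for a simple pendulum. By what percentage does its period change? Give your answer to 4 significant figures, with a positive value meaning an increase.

T ∝ 1/√g, so T'/T = 1/√(0.74520) = 1.1584.
Percentage change in T = (1.1584 − 1) × 100% = 15.84%.

15.84%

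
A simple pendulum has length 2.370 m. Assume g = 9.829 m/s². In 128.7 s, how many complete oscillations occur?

41

T = 2π√(L/g) = 2π√(2.370/9.829) = 3.0853 s.
Number of complete oscillations = ⌊128.7/3.0853⌋ = ⌊41.714⌋ = 41.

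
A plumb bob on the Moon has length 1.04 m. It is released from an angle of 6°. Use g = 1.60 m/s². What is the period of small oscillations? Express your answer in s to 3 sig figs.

T = 2π√(L/g) = 2π√(1.04/1.60) = 2π × 0.8062 = 5.07 s.

5.07 s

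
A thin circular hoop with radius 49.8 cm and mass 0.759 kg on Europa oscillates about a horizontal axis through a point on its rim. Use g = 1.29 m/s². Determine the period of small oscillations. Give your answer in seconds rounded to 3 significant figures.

I_cm = mr² = 0.1882 kg·m². The pivot is at distance d = 0.498 m from the centre of mass.
By the parallel-axis theorem, I = I_cm + md² = 0.1882 + 0.1882 = 0.3765 kg·m².
T = 2π√(I/(mgd)) = 2π√(0.3765/(0.759 × 1.29 × 0.498)) = 5.52 s.

5.52 s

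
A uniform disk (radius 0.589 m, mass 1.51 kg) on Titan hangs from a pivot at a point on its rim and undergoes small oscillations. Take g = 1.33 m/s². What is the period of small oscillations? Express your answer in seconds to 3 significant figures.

I_cm = ½mr² = 0.2619 kg·m². The pivot is at distance d = 0.589 m from the centre of mass.
By the parallel-axis theorem, I = I_cm + md² = 0.2619 + 0.5239 = 0.7858 kg·m².
T = 2π√(I/(mgd)) = 2π√(0.7858/(1.51 × 1.33 × 0.589)) = 5.12 s.

5.12 s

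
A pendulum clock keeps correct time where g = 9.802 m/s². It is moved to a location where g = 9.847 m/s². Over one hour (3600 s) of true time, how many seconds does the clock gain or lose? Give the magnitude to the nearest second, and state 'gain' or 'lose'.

gain 8 s

The clock's period scales as T ∝ 1/√g, so T'/T = √(9.802/9.847) = 0.997712.
In 3600 s of true time the clock registers 3600/0.997712 = 3608.3 s, so it gains 8 s.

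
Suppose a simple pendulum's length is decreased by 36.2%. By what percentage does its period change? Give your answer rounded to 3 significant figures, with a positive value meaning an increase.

-20.1%

T ∝ √L, so T'/T = √(0.6380) = 0.7987.
Percentage change in T = (0.7987 − 1) × 100% = -20.1%.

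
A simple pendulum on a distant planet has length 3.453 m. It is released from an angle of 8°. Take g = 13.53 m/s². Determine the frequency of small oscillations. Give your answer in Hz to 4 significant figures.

0.3150 Hz

T = 2π√(L/g) = 2π√(3.453/13.53) = 3.1742 s, so f = 1/T = 0.3150 Hz.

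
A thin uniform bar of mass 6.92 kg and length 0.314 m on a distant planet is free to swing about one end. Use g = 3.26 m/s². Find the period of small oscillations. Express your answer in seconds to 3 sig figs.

1.59 s

For a physical pendulum T = 2π√(I/(mgd)), with d = 0.1570 m from pivot to centre of mass.
I_cm = mL²/12 = 6.92 × 0.314²/12 = 0.05686 kg·m²; I = I_cm + md² = 0.05686 + 6.92 × 0.1570² = 0.2274 kg·m².
T = 2π√(0.2274/(6.92 × 3.26 × 0.1570)) = 1.59 s.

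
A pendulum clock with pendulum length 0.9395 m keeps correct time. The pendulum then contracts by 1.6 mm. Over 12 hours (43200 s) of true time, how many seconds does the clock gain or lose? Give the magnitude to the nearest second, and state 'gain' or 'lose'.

gain 37 s

T ∝ √L, so T'/T = √(0.93790/0.9395) = 0.999148.
In 43200 s of true time the clock registers 43200/0.999148 = 43236.8 s, so it gains 37 s.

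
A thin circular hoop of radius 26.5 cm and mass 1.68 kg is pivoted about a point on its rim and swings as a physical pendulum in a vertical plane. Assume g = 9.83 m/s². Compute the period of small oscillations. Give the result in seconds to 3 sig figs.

1.46 s

I_cm = mr² = 0.1180 kg·m². The pivot is at distance d = 0.265 m from the centre of mass.
By the parallel-axis theorem, I = I_cm + md² = 0.1180 + 0.1180 = 0.2360 kg·m².
T = 2π√(I/(mgd)) = 2π√(0.2360/(1.68 × 9.83 × 0.265)) = 1.46 s.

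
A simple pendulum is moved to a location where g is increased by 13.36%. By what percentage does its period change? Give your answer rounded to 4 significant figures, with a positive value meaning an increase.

T ∝ 1/√g, so T'/T = 1/√(1.1336) = 0.93923.
Percentage change in T = (0.93923 − 1) × 100% = -6.077%.

-6.077%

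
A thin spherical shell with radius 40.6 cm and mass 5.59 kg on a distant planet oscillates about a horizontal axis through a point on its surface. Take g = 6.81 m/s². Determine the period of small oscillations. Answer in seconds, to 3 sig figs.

I_cm = (2/3)mr² = 0.6143 kg·m². The pivot is at distance d = 0.406 m from the centre of mass.
By the parallel-axis theorem, I = I_cm + md² = 0.6143 + 0.9214 = 1.536 kg·m².
T = 2π√(I/(mgd)) = 2π√(1.536/(5.59 × 6.81 × 0.406)) = 1.98 s.

1.98 s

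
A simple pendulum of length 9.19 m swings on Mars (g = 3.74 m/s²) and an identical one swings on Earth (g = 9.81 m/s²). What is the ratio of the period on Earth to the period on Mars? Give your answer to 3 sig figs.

T ∝ 1/√g, so T₂/T₁ = √(g₁/g₂) = √(3.74/9.81) = 0.617.

0.617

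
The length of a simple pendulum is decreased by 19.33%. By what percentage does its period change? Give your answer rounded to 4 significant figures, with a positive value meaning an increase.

-10.18%

T ∝ √L, so T'/T = √(0.80670) = 0.89816.
Percentage change in T = (0.89816 − 1) × 100% = -10.18%.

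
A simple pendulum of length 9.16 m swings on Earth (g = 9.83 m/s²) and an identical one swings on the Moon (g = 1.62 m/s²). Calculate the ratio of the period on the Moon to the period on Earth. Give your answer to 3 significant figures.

T ∝ 1/√g, so T₂/T₁ = √(g₁/g₂) = √(9.83/1.62) = 2.46.

2.46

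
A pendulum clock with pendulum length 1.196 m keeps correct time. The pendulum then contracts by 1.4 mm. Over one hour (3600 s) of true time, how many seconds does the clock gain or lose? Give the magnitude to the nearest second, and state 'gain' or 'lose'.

T ∝ √L, so T'/T = √(1.19460/1.196) = 0.999415.
In 3600 s of true time the clock registers 3600/0.999415 = 3602.1 s, so it gains 2 s.

gain 2 s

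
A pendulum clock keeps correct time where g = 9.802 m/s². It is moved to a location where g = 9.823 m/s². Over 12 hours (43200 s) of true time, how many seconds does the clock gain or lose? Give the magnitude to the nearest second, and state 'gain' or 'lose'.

gain 46 s

The clock's period scales as T ∝ 1/√g, so T'/T = √(9.802/9.823) = 0.998931.
In 43200 s of true time the clock registers 43200/0.998931 = 43246.3 s, so it gains 46 s.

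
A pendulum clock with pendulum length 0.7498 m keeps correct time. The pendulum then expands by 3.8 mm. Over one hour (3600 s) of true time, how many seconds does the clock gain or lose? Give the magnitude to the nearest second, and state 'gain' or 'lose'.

lose 9 s

T ∝ √L, so T'/T = √(0.75360/0.7498) = 1.00253.
In 3600 s of true time the clock registers 3600/1.00253 = 3590.9 s, so it loses 9 s.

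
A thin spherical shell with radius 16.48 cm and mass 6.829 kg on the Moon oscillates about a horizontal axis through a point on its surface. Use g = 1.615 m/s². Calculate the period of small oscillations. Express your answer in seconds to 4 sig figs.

2.591 s

I_cm = (2/3)mr² = 0.12365 kg·m². The pivot is at distance d = 0.1648 m from the centre of mass.
By the parallel-axis theorem, I = I_cm + md² = 0.12365 + 0.18547 = 0.30912 kg·m².
T = 2π√(I/(mgd)) = 2π√(0.30912/(6.829 × 1.615 × 0.1648)) = 2.591 s.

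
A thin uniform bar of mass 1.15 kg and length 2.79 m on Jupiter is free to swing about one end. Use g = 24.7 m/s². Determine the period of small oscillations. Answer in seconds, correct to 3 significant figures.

For a physical pendulum T = 2π√(I/(mgd)), with d = 1.395 m from pivot to centre of mass.
I_cm = mL²/12 = 1.15 × 2.79²/12 = 0.7460 kg·m²; I = I_cm + md² = 0.7460 + 1.15 × 1.395² = 2.984 kg·m².
T = 2π√(2.984/(1.15 × 24.7 × 1.395)) = 1.72 s.

1.72 s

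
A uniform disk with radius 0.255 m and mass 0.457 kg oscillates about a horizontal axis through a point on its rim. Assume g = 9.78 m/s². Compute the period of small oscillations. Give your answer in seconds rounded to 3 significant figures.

I_cm = ½mr² = 0.01486 kg·m². The pivot is at distance d = 0.255 m from the centre of mass.
By the parallel-axis theorem, I = I_cm + md² = 0.01486 + 0.02972 = 0.04457 kg·m².
T = 2π√(I/(mgd)) = 2π√(0.04457/(0.457 × 9.78 × 0.255)) = 1.24 s.

1.24 s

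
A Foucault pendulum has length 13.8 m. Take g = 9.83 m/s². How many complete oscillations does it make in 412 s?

55

T = 2π√(L/g) = 2π√(13.8/9.83) = 7.445 s.
Number of complete oscillations = ⌊412/7.445⌋ = ⌊55.34⌋ = 55.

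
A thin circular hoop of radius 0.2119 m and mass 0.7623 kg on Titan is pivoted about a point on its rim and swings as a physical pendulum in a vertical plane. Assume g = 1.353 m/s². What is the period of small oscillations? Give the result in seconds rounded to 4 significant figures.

3.517 s

I_cm = mr² = 0.034228 kg·m². The pivot is at distance d = 0.2119 m from the centre of mass.
By the parallel-axis theorem, I = I_cm + md² = 0.034228 + 0.034228 = 0.068457 kg·m².
T = 2π√(I/(mgd)) = 2π√(0.068457/(0.7623 × 1.353 × 0.2119)) = 3.517 s.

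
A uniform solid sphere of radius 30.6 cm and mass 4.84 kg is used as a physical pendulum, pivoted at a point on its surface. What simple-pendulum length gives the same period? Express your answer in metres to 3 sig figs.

0.428 m

The equivalent simple-pendulum length is L_eq = I/(md), where I is about the pivot and d = 0.3060 m.
I_cm = (2/5)mR² = 0.1813 kg·m², so I = I_cm + md² = 0.1813 + 0.4532 = 0.6345 kg·m².
L_eq = 0.6345/(4.84 × 0.3060) = 0.428 m.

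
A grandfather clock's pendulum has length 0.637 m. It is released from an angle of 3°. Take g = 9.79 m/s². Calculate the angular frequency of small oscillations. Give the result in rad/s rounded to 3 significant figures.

ω = √(g/L) = √(9.79/0.637) = 3.92 rad/s.

3.92 rad/s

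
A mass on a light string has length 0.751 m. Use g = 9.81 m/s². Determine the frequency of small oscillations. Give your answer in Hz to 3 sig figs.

0.575 Hz

T = 2π√(L/g) = 2π√(0.751/9.81) = 1.738 s, so f = 1/T = 0.575 Hz.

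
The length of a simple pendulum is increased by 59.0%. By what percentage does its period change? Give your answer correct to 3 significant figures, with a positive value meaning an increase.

26.1%

T ∝ √L, so T'/T = √(1.590) = 1.261.
Percentage change in T = (1.261 − 1) × 100% = 26.1%.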